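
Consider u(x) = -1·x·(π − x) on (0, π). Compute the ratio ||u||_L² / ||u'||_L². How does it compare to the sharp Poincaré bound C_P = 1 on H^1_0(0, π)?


||u||_L² / ||u'||_L² = sqrt(10)*π/10 < C_P = 1.

u(x) = -1·x·(π − x), so u'(x) = 2*x - π.
u(x) = -1·x·(π − x) vanishes at x = 0 and x = π, so u ∈ H^1_0(0, π). Differentiate via the product rule and integrate the resulting polynomials term by term.
  ∫_0^π u² dx = ∫_0^π (x^4 - 2*π*x^3 + π^2*x^2) dx. Term by term:
    ∫_0^π x^4 dx = π^5/5;  ∫_0^π -2*π*x^3 dx = -π^5/2;  ∫_0^π π^2*x^2 dx = π^5/3.
  Sum: π^5/5 − π^5/2 + π^5/3 = π^5/30.
  ∫_0^π (u')² dx = ∫_0^π (4*x^2 - 4*π*x + π^2) dx. Term by term:
    ∫_0^π 4*x^2 dx = 4*π^3/3;  ∫_0^π -4*π*x dx = -2*π^3;  ∫_0^π π^2 dx = π^3.
  Sum: 4*π^3/3 − 2*π^3 + π^3 = π^3/3.
∫_0^π u² dx = π^5/30, so ||u||_L² = sqrt(30)*π^(5/2)/30.
∫_0^π (u')² dx = π^3/3, so ||u'||_L² = sqrt(3)*π^(3/2)/3.
Ratio ||u||_L² / ||u'||_L² = sqrt(10)*π/10.
Sharp Poincaré constant on H^1_0(0, π) is C_P = L/π = 1, achieved by sin(x).
A polynomial bump cannot attain the sharp Poincaré constant (only the first sine eigenfunction does), so the ratio is strictly less than C_P, consistent with ||u||_L² ≤ C_P ||u'||_L².


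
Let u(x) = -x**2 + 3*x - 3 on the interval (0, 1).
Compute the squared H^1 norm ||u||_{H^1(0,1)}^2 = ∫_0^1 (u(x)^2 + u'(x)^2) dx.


||u||_{H^1}^2 = 241/30

The H^1 norm (squared) on an interval (0, L) is
  ||u||_{H^1}^2 = ∫_0^L u(x)^2 dx + ∫_0^L u'(x)^2 dx.
Compute u'(x) = 3 - 2*x.
Then u(x)^2 = x**4 - 6*x**3 + 15*x**2 - 18*x + 9 and u'(x)^2 = 4*x**2 - 12*x + 9.
Integrate each monomial from 0 to 1 using ∫_0^1 c·x^n dx = c·1^(n+1)/(n+1):
  ∫_0^1 u(x)^2 dx = ∫_0^1 (x^4 - 6*x^3 + 15*x^2 - 18*x + 9) dx. Term by term:
    ∫_0^1 x^4 dx = 1/5;  ∫_0^1 -6*x^3 dx = -3/2;  ∫_0^1 15*x^2 dx = 5;
    ∫_0^1 -18*x dx = -9;  ∫_0^1 9 dx = 9.
  Sum: 1/5 − 3/2 + 5 − 9 + 9 = 37/10.
  ∫_0^1 u'(x)^2 dx = ∫_0^1 (4*x^2 - 12*x + 9) dx. Term by term:
    ∫_0^1 4*x^2 dx = 4/3;  ∫_0^1 -12*x dx = -6;  ∫_0^1 9 dx = 9.
  Sum: 4/3 − 6 + 9 = 13/3.
Adding: ||u||_{H^1}^2 = 37/10 + 13/3 = 241/30.


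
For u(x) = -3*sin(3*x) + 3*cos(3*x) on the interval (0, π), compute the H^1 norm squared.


||u||_{H^1(0,π)}^2 = 90*π

u'(x) = -9*sin(3*x) - 9*cos(3*x).
Expand u² and (u')² and integrate term by term on (0, π), using: for integers n ≥ 1, ∫_0^π sin²(nx) dx = ∫_0^π cos²(nx) dx = π/2; for n ≠ n', ∫_0^π sin(nx)sin(n'x) dx = ∫_0^π cos(nx)cos(n'x) dx = 0; and by product-to-sum, ∫_0^π sin(nx)cos(n'x) dx = ½∫_0^π [sin((n+n')x) + sin((n−n')x)] dx, which is 0 when n+n' is even and 2n/(n²−n'²) when n+n' is odd (it need not vanish on (0, π)).
  u² squared terms: (-3)²·∫sin(3x)² dx = 9·π/2 = 9*π/2;  (3)²·∫cos(3x)² dx = 9·π/2 = 9*π/2.
  u² cross terms: 2·(-3)·(3)·∫sin(3x)·cos(3x) dx = -18·(0) = 0.
  So ∫_0^π u² dx = 9*π/2 + 9*π/2 + 0 = 9*π.
  (u')² squared terms: (-9)²·∫cos(3x)² dx = 81·π/2 = 81*π/2;  (-9)²·∫sin(3x)² dx = 81·π/2 = 81*π/2.
  (u')² cross terms: 2·(-9)·(-9)·∫cos(3x)·sin(3x) dx = 162·(0) = 0.
  So ∫_0^π (u')² dx = 81*π/2 + 81*π/2 + 0 = 81*π.
||u||_{H^1}^2 = (9*π) + (81*π) = 90*π.


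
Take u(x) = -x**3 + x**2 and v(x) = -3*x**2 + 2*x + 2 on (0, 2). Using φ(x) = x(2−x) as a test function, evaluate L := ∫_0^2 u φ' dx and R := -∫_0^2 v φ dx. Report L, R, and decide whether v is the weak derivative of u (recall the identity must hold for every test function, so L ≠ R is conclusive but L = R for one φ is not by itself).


LHS = 32/15, RHS = -8/15. No, v is not the weak derivative of u.

u(x) = -x**3 + x**2, classical derivative u'(x) = -3*x**2 + 2*x.
φ(x) = x(2−x), so φ'(x) = 2 - 2*x.
Note φ(0) = φ(2) = 0, so the boundary term u·φ vanishes.
LHS = ∫_0^2 u(x) φ'(x) dx = ∫_0^2 (2*x^4 - 4*x^3 + 2*x^2) dx. Term by term:
  ∫_0^2 2*x^4 dx = 64/5;  ∫_0^2 -4*x^3 dx = -16;  ∫_0^2 2*x^2 dx = 16/3.
Sum: 64/5 − 16 + 16/3 = 32/15.
So LHS = 32/15.
∫_0^2 v(x) φ(x) dx = ∫_0^2 (3*x^4 - 8*x^3 + 2*x^2 + 4*x) dx. Term by term:
  ∫_0^2 3*x^4 dx = 96/5;  ∫_0^2 -8*x^3 dx = -32;  ∫_0^2 2*x^2 dx = 16/3;
  ∫_0^2 4*x dx = 8.
Sum: 96/5 − 32 + 16/3 + 8 = 8/15.
So RHS = -∫_0^2 v(x) φ(x) dx = -8/15.
LHS − RHS = 8/3 ≠ 0, so the identity fails.
(For a valid weak derivative the identity must hold for EVERY test function, in particular this one. The failure shows v is NOT the weak derivative of u.)
Correct weak derivative would be u'(x) = -3*x**2 + 2*x.


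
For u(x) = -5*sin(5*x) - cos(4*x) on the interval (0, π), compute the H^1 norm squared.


||u||_{H^1(0,π)}^2 = 1700/9 + 667*π/2

u'(x) = 4*sin(4*x) - 25*cos(5*x).
Expand u² and (u')² and integrate term by term on (0, π), using: for integers n ≥ 1, ∫_0^π sin²(nx) dx = ∫_0^π cos²(nx) dx = π/2; for n ≠ n', ∫_0^π sin(nx)sin(n'x) dx = ∫_0^π cos(nx)cos(n'x) dx = 0; and by product-to-sum, ∫_0^π sin(nx)cos(n'x) dx = ½∫_0^π [sin((n+n')x) + sin((n−n')x)] dx, which is 0 when n+n' is even and 2n/(n²−n'²) when n+n' is odd (it need not vanish on (0, π)).
  u² squared terms: (-1)²·∫cos(4x)² dx = 1·π/2 = π/2;  (-5)²·∫sin(5x)² dx = 25·π/2 = 25*π/2.
  u² cross terms: 2·(-1)·(-5)·∫cos(4x)·sin(5x) dx = 10·(10/9) = 100/9.
  So ∫_0^π u² dx = π/2 + 25*π/2 + 100/9 = 100/9 + 13*π.
  (u')² squared terms: (-25)²·∫cos(5x)² dx = 625·π/2 = 625*π/2;  (4)²·∫sin(4x)² dx = 16·π/2 = 8*π.
  (u')² cross terms: 2·(-25)·(4)·∫cos(5x)·sin(4x) dx = -200·(-8/9) = 1600/9.
  So ∫_0^π (u')² dx = 625*π/2 + 8*π + 1600/9 = 1600/9 + 641*π/2.
||u||_{H^1}^2 = (100/9 + 13*π) + (1600/9 + 641*π/2) = 1700/9 + 667*π/2.


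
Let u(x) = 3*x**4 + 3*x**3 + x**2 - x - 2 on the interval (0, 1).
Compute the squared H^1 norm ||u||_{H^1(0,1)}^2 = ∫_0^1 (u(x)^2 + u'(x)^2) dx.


||u||_{H^1}^2 = 34943/420

The H^1 norm (squared) on an interval (0, L) is
  ||u||_{H^1}^2 = ∫_0^L u(x)^2 dx + ∫_0^L u'(x)^2 dx.
Compute u'(x) = 12*x**3 + 9*x**2 + 2*x - 1.
Then u(x)^2 = 9*x**8 + 18*x**7 + 15*x**6 - 17*x**4 - 14*x**3 - 3*x**2 + 4*x + 4 and u'(x)^2 = 144*x**6 + 216*x**5 + 129*x**4 + 12*x**3 - 14*x**2 - 4*x + 1.
Integrate each monomial from 0 to 1 using ∫_0^1 c·x^n dx = c·1^(n+1)/(n+1):
  ∫_0^1 u(x)^2 dx = ∫_0^1 (9*x^8 + 18*x^7 + 15*x^6 - 17*x^4 - 14*x^3 - 3*x^2 + 4*x + 4) dx. Term by term:
    ∫_0^1 9*x^8 dx = 1;  ∫_0^1 18*x^7 dx = 9/4;  ∫_0^1 15*x^6 dx = 15/7;
    ∫_0^1 -17*x^4 dx = -17/5;  ∫_0^1 -14*x^3 dx = -7/2;  ∫_0^1 -3*x^2 dx = -1;
    ∫_0^1 4*x dx = 2;  ∫_0^1 4 dx = 4.
  Sum: 1 + 9/4 + 15/7 − 17/5 − 7/2 − 1 + 2 + 4 = 489/140.
  ∫_0^1 u'(x)^2 dx = ∫_0^1 (144*x^6 + 216*x^5 + 129*x^4 + 12*x^3 - 14*x^2 - 4*x + 1) dx. Term by term:
    ∫_0^1 144*x^6 dx = 144/7;  ∫_0^1 216*x^5 dx = 36;  ∫_0^1 129*x^4 dx = 129/5;
    ∫_0^1 12*x^3 dx = 3;  ∫_0^1 -14*x^2 dx = -14/3;  ∫_0^1 -4*x dx = -2;
    ∫_0^1 1 dx = 1.
  Sum: 144/7 + 36 + 129/5 + 3 − 14/3 − 2 + 1 = 8369/105.
Adding: ||u||_{H^1}^2 = 489/140 + 8369/105 = 34943/420.


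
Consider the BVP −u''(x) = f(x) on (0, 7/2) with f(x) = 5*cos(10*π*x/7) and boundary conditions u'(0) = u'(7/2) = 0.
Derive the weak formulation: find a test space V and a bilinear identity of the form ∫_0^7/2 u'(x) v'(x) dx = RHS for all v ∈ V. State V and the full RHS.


V = H^1(0, 7/2) (no boundary constraint on v; u is determined up to an additive constant); weak form: ∫_0^7/2 u'v' dx = ∫_0^7/2 (5*cos(10*π*x/7)) v dx for all v ∈ V.

Multiply both sides by a test function v and integrate from 0 to 7/2:
  ∫_0^7/2 −u''(x) v(x) dx = ∫_0^7/2 f(x) v(x) dx.
Integrate the LHS by parts once:
  ∫_0^7/2 −u'' v dx = −[u'(x) v(x)]_0^7/2 + ∫_0^7/2 u'(x) v'(x) dx.
Thus ∫_0^7/2 u'(x) v'(x) dx = ∫_0^7/2 f(x) v(x) dx + [u'(x) v(x)]_0^7/2.
Choose V so that boundary terms are either known or forced to vanish.
u has homogeneous Neumann: u'(0) = u'(7/2) = 0. So [u' v]_0^7/2 = 0·v(7/2) − 0·v(0) = 0 for any v; take V = H^1(0, 7/2).
Weak formulation: find u (satisfying any essential BC) such that ∫_0^7/2 u'(x) v'(x) dx = ∫_0^7/2 f v dx for all v ∈ V (homogeneous Neumann, so boundary terms vanish).
Substituting f(x) = 5*cos(10*π*x/7), the right-hand side is ∫_0^7/2 (5*cos(10*π*x/7)) v dx.
Compatibility check (pure Neumann): taking v ≡ 1 ∈ V gives 0 = ∫_0^7/2 f dx + (0) − (0), i.e. ∫_0^7/2 f dx must equal u'(0) − u'(7/2) = 0. Indeed ∫_0^7/2 (5*cos(10*π*x/7)) dx = 0, so the data are compatible. The solution is then unique only up to an additive constant (fix it e.g. by requiring ∫_0^7/2 u dx = 0).


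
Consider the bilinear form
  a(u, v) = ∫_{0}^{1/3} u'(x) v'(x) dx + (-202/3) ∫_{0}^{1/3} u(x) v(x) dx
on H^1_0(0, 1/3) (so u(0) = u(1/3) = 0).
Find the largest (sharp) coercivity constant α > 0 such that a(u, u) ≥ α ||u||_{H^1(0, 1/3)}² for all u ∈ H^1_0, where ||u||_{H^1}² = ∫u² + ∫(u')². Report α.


α = (-202 + 27*π^2)/(3*(1 + 9*π^2))

Coercivity of a(·,·) on H^1_0(0, 1/3) means a(u, u) ≥ α ||u||_{H^1}² for every u ∈ H^1_0.
The interval has length L = 1/3, and Poincaré/coercivity depend only on L. Here a(u, u) = ∫(u')² + (-202/3)·∫u².
Here c = -202/3 < 0 with |c| < (π/L)² = 9*π^2, so coercivity still holds. The condition a(u,u) ≥ α||u||_{H^1}² reads (1−α)∫(u')² ≥ (α−c)∫u². Any admissible α is ≤ 1 (rapidly oscillating u have ∫u²/∫(u')² → 0), and α = 1 would force 0 ≥ (1−c)∫u², impossible since c < 1; so 1−α > 0. By the sharp Poincaré inequality on H^1_0 of an interval of length L, ∫(u')² ≥ (π/L)²∫u² with equality for the first sine mode sin(π(x−x₀)/L) (x₀ the left endpoint), so the inequality holds for all u iff (1−α)(π/L)² ≥ α − c, i.e. α ≤ ((π/L)² + c)/((π/L)² + 1) = (1 + c(L/π)²)/(1 + (L/π)²). (Direct route, valid since c ≤ 0: Poincaré gives c∫u² ≥ c(L/π)²∫(u')², so a(u,u) ≥ (1 + c(L/π)²)∫(u')², while ||u||_{H^1}² ≤ (1 + (L/π)²)∫(u')²; dividing yields the same α.) With (π/L)² = 9*π^2 and c = -202/3, the largest admissible constant is α = ((π/L)² + c)/((π/L)² + 1).
Simplifying, α = (-202 + 27*π^2)/(3*(1 + 9*π^2)).


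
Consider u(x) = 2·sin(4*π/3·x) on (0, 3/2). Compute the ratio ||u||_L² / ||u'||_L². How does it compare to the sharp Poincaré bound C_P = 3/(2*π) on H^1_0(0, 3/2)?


||u||_L² / ||u'||_L² = 3/(4*π) < C_P = 3/(2*π).

u(x) = 2·sin(4*π/3·x), so u'(x) = 8*π*cos(4*π*x/3)/3.
Writing u(x) = A·sin(kπx/L) with A = 2 and k = 2, use ∫_0^L sin²(kπx/L) dx = L/2 and ∫_0^L cos²(kπx/L) dx = L/2.
u² = 4·sin²(4*π/3·x) and (u')² = 64*π^2/9·cos²(4*π/3·x), and each of sin², cos² integrates to L/2 = 3/4 over (0, 3/2).
∫_0^3/2 u² dx = 3, so ||u||_L² = sqrt(3).
∫_0^3/2 (u')² dx = 16*π^2/3, so ||u'||_L² = 4*sqrt(3)*π/3.
Ratio ||u||_L² / ||u'||_L² = 3/(4*π).
Sharp Poincaré constant on H^1_0(0, 3/2) is C_P = L/π = 3/(2*π), achieved by sin(2*π/3·x).
This is the k = 2 harmonic; the ratio L/(kπ) is strictly less than C_P = L/π, consistent with the sharp inequality ||u||_L² ≤ C_P ||u'||_L².


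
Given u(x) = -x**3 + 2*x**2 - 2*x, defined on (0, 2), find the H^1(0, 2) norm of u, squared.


||u||_{H^1}^2 = 1864/105

The H^1 norm (squared) on an interval (0, L) is
  ||u||_{H^1}^2 = ∫_0^L u(x)^2 dx + ∫_0^L u'(x)^2 dx.
Compute u'(x) = -3*x**2 + 4*x - 2.
Then u(x)^2 = x**6 - 4*x**5 + 8*x**4 - 8*x**3 + 4*x**2 and u'(x)^2 = 9*x**4 - 24*x**3 + 28*x**2 - 16*x + 4.
Integrate each monomial from 0 to 2 using ∫_0^2 c·x^n dx = c·2^(n+1)/(n+1):
  ∫_0^2 u(x)^2 dx = ∫_0^2 (x^6 - 4*x^5 + 8*x^4 - 8*x^3 + 4*x^2) dx. Term by term:
    ∫_0^2 x^6 dx = 128/7;  ∫_0^2 -4*x^5 dx = -128/3;  ∫_0^2 8*x^4 dx = 256/5;
    ∫_0^2 -8*x^3 dx = -32;  ∫_0^2 4*x^2 dx = 32/3.
  Sum: 128/7 − 128/3 + 256/5 − 32 + 32/3 = 192/35.
  ∫_0^2 u'(x)^2 dx = ∫_0^2 (9*x^4 - 24*x^3 + 28*x^2 - 16*x + 4) dx. Term by term:
    ∫_0^2 9*x^4 dx = 288/5;  ∫_0^2 -24*x^3 dx = -96;  ∫_0^2 28*x^2 dx = 224/3;
    ∫_0^2 -16*x dx = -32;  ∫_0^2 4 dx = 8.
  Sum: 288/5 − 96 + 224/3 − 32 + 8 = 184/15.
Adding: ||u||_{H^1}^2 = 192/35 + 184/15 = 1864/105.


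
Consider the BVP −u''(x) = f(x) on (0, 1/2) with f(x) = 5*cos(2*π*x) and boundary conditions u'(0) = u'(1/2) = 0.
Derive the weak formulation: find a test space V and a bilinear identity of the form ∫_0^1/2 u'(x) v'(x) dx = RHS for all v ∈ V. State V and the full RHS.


V = H^1(0, 1/2) (no boundary constraint on v; u is determined up to an additive constant); weak form: ∫_0^1/2 u'v' dx = ∫_0^1/2 (5*cos(2*π*x)) v dx for all v ∈ V.

Multiply both sides by a test function v and integrate from 0 to 1/2:
  ∫_0^1/2 −u''(x) v(x) dx = ∫_0^1/2 f(x) v(x) dx.
Integrate the LHS by parts once:
  ∫_0^1/2 −u'' v dx = −[u'(x) v(x)]_0^1/2 + ∫_0^1/2 u'(x) v'(x) dx.
Thus ∫_0^1/2 u'(x) v'(x) dx = ∫_0^1/2 f(x) v(x) dx + [u'(x) v(x)]_0^1/2.
Choose V so that boundary terms are either known or forced to vanish.
u has homogeneous Neumann: u'(0) = u'(1/2) = 0. So [u' v]_0^1/2 = 0·v(1/2) − 0·v(0) = 0 for any v; take V = H^1(0, 1/2).
Weak formulation: find u (satisfying any essential BC) such that ∫_0^1/2 u'(x) v'(x) dx = ∫_0^1/2 f v dx for all v ∈ V (homogeneous Neumann, so boundary terms vanish).
Substituting f(x) = 5*cos(2*π*x), the right-hand side is ∫_0^1/2 (5*cos(2*π*x)) v dx.
Compatibility check (pure Neumann): taking v ≡ 1 ∈ V gives 0 = ∫_0^1/2 f dx + (0) − (0), i.e. ∫_0^1/2 f dx must equal u'(0) − u'(1/2) = 0. Indeed ∫_0^1/2 (5*cos(2*π*x)) dx = 0, so the data are compatible. The solution is then unique only up to an additive constant (fix it e.g. by requiring ∫_0^1/2 u dx = 0).


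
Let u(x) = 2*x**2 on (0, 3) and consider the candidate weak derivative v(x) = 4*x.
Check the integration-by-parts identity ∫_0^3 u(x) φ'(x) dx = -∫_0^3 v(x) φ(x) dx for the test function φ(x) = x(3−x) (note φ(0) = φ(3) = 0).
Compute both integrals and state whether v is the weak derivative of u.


LHS = -27, RHS = -27. Yes, v = u' weakly.

u(x) = 2*x**2, classical derivative u'(x) = 4*x.
φ(x) = x(3−x), so φ'(x) = 3 - 2*x.
Note φ(0) = φ(3) = 0, so the boundary term u·φ vanishes.
LHS = ∫_0^3 u(x) φ'(x) dx = ∫_0^3 (-4*x^3 + 6*x^2) dx. Term by term:
  ∫_0^3 -4*x^3 dx = -81;  ∫_0^3 6*x^2 dx = 54.
Sum: -81 + 54 = -27.
So LHS = -27.
∫_0^3 v(x) φ(x) dx = ∫_0^3 (-4*x^3 + 12*x^2) dx. Term by term:
  ∫_0^3 -4*x^3 dx = -81;  ∫_0^3 12*x^2 dx = 108.
Sum: -81 + 108 = 27.
So RHS = -∫_0^3 v(x) φ(x) dx = -27.
LHS = RHS, so the identity holds for this test φ.
Moreover u is smooth here and v(x) = u'(x) = 4*x pointwise, so the identity holds for every test function. Hence v is the weak derivative of u.


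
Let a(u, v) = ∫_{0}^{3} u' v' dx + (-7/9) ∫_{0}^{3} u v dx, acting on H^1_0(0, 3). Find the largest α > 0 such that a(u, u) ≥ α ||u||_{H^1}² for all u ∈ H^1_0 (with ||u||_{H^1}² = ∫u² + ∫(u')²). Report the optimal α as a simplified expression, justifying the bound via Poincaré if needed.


α = (-7 + π^2)/(9 + π^2)

Coercivity of a(·,·) on H^1_0(0, 3) means a(u, u) ≥ α ||u||_{H^1}² for every u ∈ H^1_0.
The interval has length L = 3, and Poincaré/coercivity depend only on L. Here a(u, u) = ∫(u')² + (-7/9)·∫u².
Here c = -7/9 < 0 with |c| < (π/L)² = π^2/9, so coercivity still holds. The condition a(u,u) ≥ α||u||_{H^1}² reads (1−α)∫(u')² ≥ (α−c)∫u². Any admissible α is ≤ 1 (rapidly oscillating u have ∫u²/∫(u')² → 0), and α = 1 would force 0 ≥ (1−c)∫u², impossible since c < 1; so 1−α > 0. By the sharp Poincaré inequality on H^1_0 of an interval of length L, ∫(u')² ≥ (π/L)²∫u² with equality for the first sine mode sin(π(x−x₀)/L) (x₀ the left endpoint), so the inequality holds for all u iff (1−α)(π/L)² ≥ α − c, i.e. α ≤ ((π/L)² + c)/((π/L)² + 1) = (1 + c(L/π)²)/(1 + (L/π)²). (Direct route, valid since c ≤ 0: Poincaré gives c∫u² ≥ c(L/π)²∫(u')², so a(u,u) ≥ (1 + c(L/π)²)∫(u')², while ||u||_{H^1}² ≤ (1 + (L/π)²)∫(u')²; dividing yields the same α.) With (π/L)² = π^2/9 and c = -7/9, the largest admissible constant is α = ((π/L)² + c)/((π/L)² + 1).
Simplifying, α = (-7 + π^2)/(9 + π^2).


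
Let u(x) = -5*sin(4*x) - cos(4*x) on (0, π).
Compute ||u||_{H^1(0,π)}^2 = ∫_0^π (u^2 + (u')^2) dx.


||u||_{H^1(0,π)}^2 = 221*π

u'(x) = 4*sin(4*x) - 20*cos(4*x).
Expand u² and (u')² and integrate term by term on (0, π), using: for integers n ≥ 1, ∫_0^π sin²(nx) dx = ∫_0^π cos²(nx) dx = π/2; for n ≠ n', ∫_0^π sin(nx)sin(n'x) dx = ∫_0^π cos(nx)cos(n'x) dx = 0; and by product-to-sum, ∫_0^π sin(nx)cos(n'x) dx = ½∫_0^π [sin((n+n')x) + sin((n−n')x)] dx, which is 0 when n+n' is even and 2n/(n²−n'²) when n+n' is odd (it need not vanish on (0, π)).
  u² squared terms: (-1)²·∫cos(4x)² dx = 1·π/2 = π/2;  (-5)²·∫sin(4x)² dx = 25·π/2 = 25*π/2.
  u² cross terms: 2·(-1)·(-5)·∫cos(4x)·sin(4x) dx = 10·(0) = 0.
  So ∫_0^π u² dx = π/2 + 25*π/2 + 0 = 13*π.
  (u')² squared terms: (-20)²·∫cos(4x)² dx = 400·π/2 = 200*π;  (4)²·∫sin(4x)² dx = 16·π/2 = 8*π.
  (u')² cross terms: 2·(-20)·(4)·∫cos(4x)·sin(4x) dx = -160·(0) = 0.
  So ∫_0^π (u')² dx = 200*π + 8*π + 0 = 208*π.
||u||_{H^1}^2 = (13*π) + (208*π) = 221*π.


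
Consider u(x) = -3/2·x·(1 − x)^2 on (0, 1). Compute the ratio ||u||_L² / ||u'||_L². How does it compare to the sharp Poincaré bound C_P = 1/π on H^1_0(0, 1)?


||u||_L² / ||u'||_L² = sqrt(14)/14 < C_P = 1/π.

u(x) = -3/2·x·(1 − x)^2, so u'(x) = -9*x^2/2 + 6*x - 3/2.
u(x) = -3/2·x·(1 − x)^2 vanishes at x = 0 and x = 1, so u ∈ H^1_0(0, 1). Differentiate via the product rule and integrate the resulting polynomials term by term.
  ∫_0^1 u² dx = ∫_0^1 (9*x^6/4 - 9*x^5 + 27*x^4/2 - 9*x^3 + 9*x^2/4) dx. Term by term:
    ∫_0^1 9*x^6/4 dx = 9/28;  ∫_0^1 -9*x^5 dx = -3/2;  ∫_0^1 27*x^4/2 dx = 27/10;
    ∫_0^1 -9*x^3 dx = -9/4;  ∫_0^1 9*x^2/4 dx = 3/4.
  Sum: 9/28 − 3/2 + 27/10 − 9/4 + 3/4 = 3/140.
  ∫_0^1 (u')² dx = ∫_0^1 (81*x^4/4 - 54*x^3 + 99*x^2/2 - 18*x + 9/4) dx. Term by term:
    ∫_0^1 81*x^4/4 dx = 81/20;  ∫_0^1 -54*x^3 dx = -27/2;  ∫_0^1 99*x^2/2 dx = 33/2;
    ∫_0^1 -18*x dx = -9;  ∫_0^1 9/4 dx = 9/4.
  Sum: 81/20 − 27/2 + 33/2 − 9 + 9/4 = 3/10.
∫_0^1 u² dx = 3/140, so ||u||_L² = sqrt(105)/70.
∫_0^1 (u')² dx = 3/10, so ||u'||_L² = sqrt(30)/10.
Ratio ||u||_L² / ||u'||_L² = sqrt(14)/14.
Sharp Poincaré constant on H^1_0(0, 1) is C_P = L/π = 1/π, achieved by sin(π·x).
A polynomial bump cannot attain the sharp Poincaré constant (only the first sine eigenfunction does), so the ratio is strictly less than C_P, consistent with ||u||_L² ≤ C_P ||u'||_L².


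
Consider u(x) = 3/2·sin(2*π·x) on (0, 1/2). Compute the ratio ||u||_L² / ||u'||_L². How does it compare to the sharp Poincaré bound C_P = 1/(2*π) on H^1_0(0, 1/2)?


||u||_L² / ||u'||_L² = 1/(2*π) = C_P.

u(x) = 3/2·sin(2*π·x), so u'(x) = 3*π*cos(2*π*x).
Writing u(x) = A·sin(kπx/L) with A = 3/2 and k = 1, use ∫_0^L sin²(kπx/L) dx = L/2 and ∫_0^L cos²(kπx/L) dx = L/2.
u² = 9/4·sin²(2*π·x) and (u')² = 9*π^2·cos²(2*π·x), and each of sin², cos² integrates to L/2 = 1/4 over (0, 1/2).
∫_0^1/2 u² dx = 9/16, so ||u||_L² = 3/4.
∫_0^1/2 (u')² dx = 9*π^2/4, so ||u'||_L² = 3*π/2.
Ratio ||u||_L² / ||u'||_L² = 1/(2*π).
Sharp Poincaré constant on H^1_0(0, 1/2) is C_P = L/π = 1/(2*π), achieved by sin(2*π·x).
This is the k = 1 eigenfunction (up to amplitude), so the ratio equals the sharp Poincaré constant exactly.


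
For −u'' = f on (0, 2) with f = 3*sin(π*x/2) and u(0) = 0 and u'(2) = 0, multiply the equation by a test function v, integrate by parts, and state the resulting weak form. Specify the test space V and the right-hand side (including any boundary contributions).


V = {v ∈ H^1(0, 2) : v(0) = 0} (test functions vanish at x = 0 where u is specified); weak form: ∫_0^2 u'v' dx = ∫_0^2 (3*sin(π*x/2)) v dx for all v ∈ V.

Multiply both sides by a test function v and integrate from 0 to 2:
  ∫_0^2 −u''(x) v(x) dx = ∫_0^2 f(x) v(x) dx.
Integrate the LHS by parts once:
  ∫_0^2 −u'' v dx = −[u'(x) v(x)]_0^2 + ∫_0^2 u'(x) v'(x) dx.
Thus ∫_0^2 u'(x) v'(x) dx = ∫_0^2 f(x) v(x) dx + [u'(x) v(x)]_0^2.
Choose V so that boundary terms are either known or forced to vanish.
Mixed BC: u(0) = 0 (Dirichlet) and u'(2) = 0 (Neumann). Define V = {v ∈ H^1(0, 2) : v(0) = 0}. Then [u' v]_0^2 = u'(2)·v(2) − u'(0)·0 = 0.
Weak formulation: find u (satisfying any essential BC) such that ∫_0^2 u'(x) v'(x) dx = ∫_0^2 f v dx for all v ∈ V (Dirichlet at 0 absorbed into V; the Neumann datum at x = 2 is zero, so no boundary term remains).
Substituting f(x) = 3*sin(π*x/2), the right-hand side is ∫_0^2 (3*sin(π*x/2)) v dx.


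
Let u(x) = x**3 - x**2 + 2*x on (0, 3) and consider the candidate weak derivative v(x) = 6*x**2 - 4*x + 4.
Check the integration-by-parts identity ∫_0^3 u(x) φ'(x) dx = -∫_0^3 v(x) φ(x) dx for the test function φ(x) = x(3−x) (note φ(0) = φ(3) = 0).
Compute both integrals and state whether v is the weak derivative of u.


LHS = -639/20, RHS = -639/10. No, v is not the weak derivative of u.

u(x) = x**3 - x**2 + 2*x, classical derivative u'(x) = 3*x**2 - 2*x + 2.
φ(x) = x(3−x), so φ'(x) = 3 - 2*x.
Note φ(0) = φ(3) = 0, so the boundary term u·φ vanishes.
LHS = ∫_0^3 u(x) φ'(x) dx = ∫_0^3 (-2*x^4 + 5*x^3 - 7*x^2 + 6*x) dx. Term by term:
  ∫_0^3 -2*x^4 dx = -486/5;  ∫_0^3 5*x^3 dx = 405/4;  ∫_0^3 -7*x^2 dx = -63;
  ∫_0^3 6*x dx = 27.
Sum: -486/5 + 405/4 − 63 + 27 = -639/20.
So LHS = -639/20.
∫_0^3 v(x) φ(x) dx = ∫_0^3 (-6*x^4 + 22*x^3 - 16*x^2 + 12*x) dx. Term by term:
  ∫_0^3 -6*x^4 dx = -1458/5;  ∫_0^3 22*x^3 dx = 891/2;  ∫_0^3 -16*x^2 dx = -144;
  ∫_0^3 12*x dx = 54.
Sum: -1458/5 + 891/2 − 144 + 54 = 639/10.
So RHS = -∫_0^3 v(x) φ(x) dx = -639/10.
LHS − RHS = 639/20 ≠ 0, so the identity fails.
(For a valid weak derivative the identity must hold for EVERY test function, in particular this one. The failure shows v is NOT the weak derivative of u.)
Correct weak derivative would be u'(x) = 3*x**2 - 2*x + 2.


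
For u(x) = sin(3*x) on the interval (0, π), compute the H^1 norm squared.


||u||_{H^1(0,π)}^2 = 5*π

u'(x) = 3*cos(3*x).
Expand u² and (u')² and integrate term by term on (0, π), using: for integers n ≥ 1, ∫_0^π sin²(nx) dx = ∫_0^π cos²(nx) dx = π/2; for n ≠ n', ∫_0^π sin(nx)sin(n'x) dx = ∫_0^π cos(nx)cos(n'x) dx = 0; and by product-to-sum, ∫_0^π sin(nx)cos(n'x) dx = ½∫_0^π [sin((n+n')x) + sin((n−n')x)] dx, which is 0 when n+n' is even and 2n/(n²−n'²) when n+n' is odd (it need not vanish on (0, π)).
  u² squared terms: (1)²·∫sin(3x)² dx = 1·π/2 = π/2.
  So ∫_0^π u² dx = π/2.
  (u')² squared terms: (3)²·∫cos(3x)² dx = 9·π/2 = 9*π/2.
  So ∫_0^π (u')² dx = 9*π/2.
||u||_{H^1}^2 = (π/2) + (9*π/2) = 5*π.


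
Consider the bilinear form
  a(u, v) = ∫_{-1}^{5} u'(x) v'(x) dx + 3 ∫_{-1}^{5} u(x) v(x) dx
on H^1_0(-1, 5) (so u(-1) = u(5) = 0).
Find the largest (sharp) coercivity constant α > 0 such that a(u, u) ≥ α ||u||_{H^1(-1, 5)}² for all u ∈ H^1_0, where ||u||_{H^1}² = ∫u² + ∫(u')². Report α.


α = 1

Coercivity of a(·,·) on H^1_0(-1, 5) means a(u, u) ≥ α ||u||_{H^1}² for every u ∈ H^1_0.
The interval has length L = 6, and Poincaré/coercivity depend only on L. Here a(u, u) = ∫(u')² + (3)·∫u².
Here c = 3 ≥ 1, so a(u,u) = ∫(u')² + c∫u² ≥ ∫(u')² + ∫u² = ||u||_{H^1}², i.e. α = 1 works. No larger α is possible: a(u,u) ≥ α||u||_{H^1}² means (1−α)∫(u')² ≥ (α−c)∫u², and for the modes u_n = sin(nπ(x−x₀)/L) (x₀ the left endpoint) one has ∫u_n²/∫(u_n')² = (L/(nπ))² → 0, so a(u_n,u_n)/||u_n||_{H^1}² → 1. Hence the optimal constant is α = 1.
Therefore α = 1.


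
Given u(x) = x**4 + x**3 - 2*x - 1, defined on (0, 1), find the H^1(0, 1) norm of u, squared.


||u||_{H^1}^2 = 8261/1260

The H^1 norm (squared) on an interval (0, L) is
  ||u||_{H^1}^2 = ∫_0^L u(x)^2 dx + ∫_0^L u'(x)^2 dx.
Compute u'(x) = 4*x**3 + 3*x**2 - 2.
Then u(x)^2 = x**8 + 2*x**7 + x**6 - 4*x**5 - 6*x**4 - 2*x**3 + 4*x**2 + 4*x + 1 and u'(x)^2 = 16*x**6 + 24*x**5 + 9*x**4 - 16*x**3 - 12*x**2 + 4.
Integrate each monomial from 0 to 1 using ∫_0^1 c·x^n dx = c·1^(n+1)/(n+1):
  ∫_0^1 u(x)^2 dx = ∫_0^1 (x^8 + 2*x^7 + x^6 - 4*x^5 - 6*x^4 - 2*x^3 + 4*x^2 + 4*x + 1) dx. Term by term:
    ∫_0^1 x^8 dx = 1/9;  ∫_0^1 2*x^7 dx = 1/4;  ∫_0^1 x^6 dx = 1/7;
    ∫_0^1 -4*x^5 dx = -2/3;  ∫_0^1 -6*x^4 dx = -6/5;  ∫_0^1 -2*x^3 dx = -1/2;
    ∫_0^1 4*x^2 dx = 4/3;  ∫_0^1 4*x dx = 2;  ∫_0^1 1 dx = 1.
  Sum: 1/9 + 1/4 + 1/7 − 2/3 − 6/5 − 1/2 + 4/3 + 2 + 1 = 3113/1260.
  ∫_0^1 u'(x)^2 dx = ∫_0^1 (16*x^6 + 24*x^5 + 9*x^4 - 16*x^3 - 12*x^2 + 4) dx. Term by term:
    ∫_0^1 16*x^6 dx = 16/7;  ∫_0^1 24*x^5 dx = 4;  ∫_0^1 9*x^4 dx = 9/5;
    ∫_0^1 -16*x^3 dx = -4;  ∫_0^1 -12*x^2 dx = -4;  ∫_0^1 4 dx = 4.
  Sum: 16/7 + 4 + 9/5 − 4 − 4 + 4 = 143/35.
Adding: ||u||_{H^1}^2 = 3113/1260 + 143/35 = 8261/1260.


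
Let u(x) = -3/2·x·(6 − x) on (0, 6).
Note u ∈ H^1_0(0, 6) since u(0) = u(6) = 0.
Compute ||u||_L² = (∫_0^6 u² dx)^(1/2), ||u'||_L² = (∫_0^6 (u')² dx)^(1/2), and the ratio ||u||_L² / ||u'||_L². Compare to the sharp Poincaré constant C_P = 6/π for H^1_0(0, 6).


||u||_L² / ||u'||_L² = 3*sqrt(10)/5 < C_P = 6/π.

u(x) = -3/2·x·(6 − x), so u'(x) = 3*x - 9.
u(x) = -3/2·x·(6 − x) vanishes at x = 0 and x = 6, so u ∈ H^1_0(0, 6). Differentiate via the product rule and integrate the resulting polynomials term by term.
  ∫_0^6 u² dx = ∫_0^6 (9*x^4/4 - 27*x^3 + 81*x^2) dx. Term by term:
    ∫_0^6 9*x^4/4 dx = 17496/5;  ∫_0^6 -27*x^3 dx = -8748;  ∫_0^6 81*x^2 dx = 5832.
  Sum: 17496/5 − 8748 + 5832 = 2916/5.
  ∫_0^6 (u')² dx = ∫_0^6 (9*x^2 - 54*x + 81) dx. Term by term:
    ∫_0^6 9*x^2 dx = 648;  ∫_0^6 -54*x dx = -972;  ∫_0^6 81 dx = 486.
  Sum: 648 − 972 + 486 = 162.
∫_0^6 u² dx = 2916/5, so ||u||_L² = 54*sqrt(5)/5.
∫_0^6 (u')² dx = 162, so ||u'||_L² = 9*sqrt(2).
Ratio ||u||_L² / ||u'||_L² = 3*sqrt(10)/5.
Sharp Poincaré constant on H^1_0(0, 6) is C_P = L/π = 6/π, achieved by sin(π/6·x).
A polynomial bump cannot attain the sharp Poincaré constant (only the first sine eigenfunction does), so the ratio is strictly less than C_P, consistent with ||u||_L² ≤ C_P ||u'||_L².


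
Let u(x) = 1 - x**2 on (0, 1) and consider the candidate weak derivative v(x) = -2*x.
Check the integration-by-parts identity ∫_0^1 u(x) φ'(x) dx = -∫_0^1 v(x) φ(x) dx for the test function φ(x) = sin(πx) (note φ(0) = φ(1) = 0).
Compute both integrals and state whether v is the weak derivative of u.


LHS = 2/π, RHS = 2/π. Yes, v = u' weakly.

u(x) = 1 - x**2, classical derivative u'(x) = -2*x.
φ(x) = sin(πx), so φ'(x) = π*cos(π*x).
Note φ(0) = φ(1) = 0, so the boundary term u·φ vanishes.
LHS = ∫_0^1 u(x) φ'(x) dx = ∫_0^1 (-π*x^2*cos(π*x) + π*cos(π*x)) dx. Term by term:
  ∫_0^1 π*cos(π*x) dx = 0;  ∫_0^1 -π*x^2*cos(π*x) dx = 2/π.
Sum: 0 + 2/π = 2/π.
So LHS = 2/π.
∫_0^1 v(x) φ(x) dx = ∫_0^1 (-2*x*sin(π*x)) dx. Term by term:
  ∫_0^1 -2*x*sin(π*x) dx = -2/π.
So RHS = -∫_0^1 v(x) φ(x) dx = 2/π.
LHS = RHS, so the identity holds for this test φ.
Moreover u is smooth here and v(x) = u'(x) = -2*x pointwise, so the identity holds for every test function. Hence v is the weak derivative of u.


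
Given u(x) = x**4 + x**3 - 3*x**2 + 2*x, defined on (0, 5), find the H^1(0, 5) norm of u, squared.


||u||_{H^1}^2 = 119792315/252

The H^1 norm (squared) on an interval (0, L) is
  ||u||_{H^1}^2 = ∫_0^L u(x)^2 dx + ∫_0^L u'(x)^2 dx.
Compute u'(x) = 4*x**3 + 3*x**2 - 6*x + 2.
Then u(x)^2 = x**8 + 2*x**7 - 5*x**6 - 2*x**5 + 13*x**4 - 12*x**3 + 4*x**2 and u'(x)^2 = 16*x**6 + 24*x**5 - 39*x**4 - 20*x**3 + 48*x**2 - 24*x + 4.
Integrate each monomial from 0 to 5 using ∫_0^5 c·x^n dx = c·5^(n+1)/(n+1):
  ∫_0^5 u(x)^2 dx = ∫_0^5 (x^8 + 2*x^7 - 5*x^6 - 2*x^5 + 13*x^4 - 12*x^3 + 4*x^2) dx. Term by term:
    ∫_0^5 x^8 dx = 1953125/9;  ∫_0^5 2*x^7 dx = 390625/4;  ∫_0^5 -5*x^6 dx = -390625/7;
    ∫_0^5 -2*x^5 dx = -15625/3;  ∫_0^5 13*x^4 dx = 8125;  ∫_0^5 -12*x^3 dx = -1875;
    ∫_0^5 4*x^2 dx = 500/3.
  Sum: 1953125/9 + 390625/4 − 390625/7 − 15625/3 + 8125 − 1875 + 500/3 = 65538875/252.
  ∫_0^5 u'(x)^2 dx = ∫_0^5 (16*x^6 + 24*x^5 - 39*x^4 - 20*x^3 + 48*x^2 - 24*x + 4) dx. Term by term:
    ∫_0^5 16*x^6 dx = 1250000/7;  ∫_0^5 24*x^5 dx = 62500;  ∫_0^5 -39*x^4 dx = -24375;
    ∫_0^5 -20*x^3 dx = -3125;  ∫_0^5 48*x^2 dx = 2000;  ∫_0^5 -24*x dx = -300;
    ∫_0^5 4 dx = 20.
  Sum: 1250000/7 + 62500 − 24375 − 3125 + 2000 − 300 + 20 = 1507040/7.
Adding: ||u||_{H^1}^2 = 65538875/252 + 1507040/7 = 119792315/252.


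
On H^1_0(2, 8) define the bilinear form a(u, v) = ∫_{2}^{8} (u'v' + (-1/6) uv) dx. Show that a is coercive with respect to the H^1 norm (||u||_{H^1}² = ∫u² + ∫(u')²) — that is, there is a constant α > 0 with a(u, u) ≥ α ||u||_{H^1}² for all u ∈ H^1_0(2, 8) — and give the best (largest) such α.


α = (-6 + π^2)/(π^2 + 36)

Coercivity of a(·,·) on H^1_0(2, 8) means a(u, u) ≥ α ||u||_{H^1}² for every u ∈ H^1_0.
The interval has length L = 6, and Poincaré/coercivity depend only on L. Here a(u, u) = ∫(u')² + (-1/6)·∫u².
Here c = -1/6 < 0 with |c| < (π/L)² = π^2/36, so coercivity still holds. The condition a(u,u) ≥ α||u||_{H^1}² reads (1−α)∫(u')² ≥ (α−c)∫u². Any admissible α is ≤ 1 (rapidly oscillating u have ∫u²/∫(u')² → 0), and α = 1 would force 0 ≥ (1−c)∫u², impossible since c < 1; so 1−α > 0. By the sharp Poincaré inequality on H^1_0 of an interval of length L, ∫(u')² ≥ (π/L)²∫u² with equality for the first sine mode sin(π(x−x₀)/L) (x₀ the left endpoint), so the inequality holds for all u iff (1−α)(π/L)² ≥ α − c, i.e. α ≤ ((π/L)² + c)/((π/L)² + 1) = (1 + c(L/π)²)/(1 + (L/π)²). (Direct route, valid since c ≤ 0: Poincaré gives c∫u² ≥ c(L/π)²∫(u')², so a(u,u) ≥ (1 + c(L/π)²)∫(u')², while ||u||_{H^1}² ≤ (1 + (L/π)²)∫(u')²; dividing yields the same α.) With (π/L)² = π^2/36 and c = -1/6, the largest admissible constant is α = ((π/L)² + c)/((π/L)² + 1).
Simplifying, α = (-6 + π^2)/(π^2 + 36).


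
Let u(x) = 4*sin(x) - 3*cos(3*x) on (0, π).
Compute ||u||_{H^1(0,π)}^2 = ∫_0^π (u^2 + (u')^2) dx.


||u||_{H^1(0,π)}^2 = 61*π

u'(x) = 9*sin(3*x) + 4*cos(x).
Expand u² and (u')² and integrate term by term on (0, π), using: for integers n ≥ 1, ∫_0^π sin²(nx) dx = ∫_0^π cos²(nx) dx = π/2; for n ≠ n', ∫_0^π sin(nx)sin(n'x) dx = ∫_0^π cos(nx)cos(n'x) dx = 0; and by product-to-sum, ∫_0^π sin(nx)cos(n'x) dx = ½∫_0^π [sin((n+n')x) + sin((n−n')x)] dx, which is 0 when n+n' is even and 2n/(n²−n'²) when n+n' is odd (it need not vanish on (0, π)).
  u² squared terms: (-3)²·∫cos(3x)² dx = 9·π/2 = 9*π/2;  (4)²·∫sin(x)² dx = 16·π/2 = 8*π.
  u² cross terms: 2·(-3)·(4)·∫cos(3x)·sin(x) dx = -24·(0) = 0.
  So ∫_0^π u² dx = 9*π/2 + 8*π + 0 = 25*π/2.
  (u')² squared terms: (4)²·∫cos(x)² dx = 16·π/2 = 8*π;  (9)²·∫sin(3x)² dx = 81·π/2 = 81*π/2.
  (u')² cross terms: 2·(4)·(9)·∫cos(x)·sin(3x) dx = 72·(0) = 0.
  So ∫_0^π (u')² dx = 8*π + 81*π/2 + 0 = 97*π/2.
||u||_{H^1}^2 = (25*π/2) + (97*π/2) = 61*π.


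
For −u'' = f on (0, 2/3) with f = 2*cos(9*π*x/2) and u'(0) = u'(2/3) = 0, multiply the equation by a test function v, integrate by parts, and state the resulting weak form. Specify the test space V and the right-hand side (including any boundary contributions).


V = H^1(0, 2/3) (no boundary constraint on v; u is determined up to an additive constant); weak form: ∫_0^2/3 u'v' dx = ∫_0^2/3 (2*cos(9*π*x/2)) v dx for all v ∈ V.

Multiply both sides by a test function v and integrate from 0 to 2/3:
  ∫_0^2/3 −u''(x) v(x) dx = ∫_0^2/3 f(x) v(x) dx.
Integrate the LHS by parts once:
  ∫_0^2/3 −u'' v dx = −[u'(x) v(x)]_0^2/3 + ∫_0^2/3 u'(x) v'(x) dx.
Thus ∫_0^2/3 u'(x) v'(x) dx = ∫_0^2/3 f(x) v(x) dx + [u'(x) v(x)]_0^2/3.
Choose V so that boundary terms are either known or forced to vanish.
u has homogeneous Neumann: u'(0) = u'(2/3) = 0. So [u' v]_0^2/3 = 0·v(2/3) − 0·v(0) = 0 for any v; take V = H^1(0, 2/3).
Weak formulation: find u (satisfying any essential BC) such that ∫_0^2/3 u'(x) v'(x) dx = ∫_0^2/3 f v dx for all v ∈ V (homogeneous Neumann, so boundary terms vanish).
Substituting f(x) = 2*cos(9*π*x/2), the right-hand side is ∫_0^2/3 (2*cos(9*π*x/2)) v dx.
Compatibility check (pure Neumann): taking v ≡ 1 ∈ V gives 0 = ∫_0^2/3 f dx + (0) − (0), i.e. ∫_0^2/3 f dx must equal u'(0) − u'(2/3) = 0. Indeed ∫_0^2/3 (2*cos(9*π*x/2)) dx = 0, so the data are compatible. The solution is then unique only up to an additive constant (fix it e.g. by requiring ∫_0^2/3 u dx = 0).


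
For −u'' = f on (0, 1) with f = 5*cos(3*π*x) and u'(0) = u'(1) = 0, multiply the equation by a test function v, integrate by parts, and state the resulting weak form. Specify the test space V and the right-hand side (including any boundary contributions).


V = H^1(0, 1) (no boundary constraint on v; u is determined up to an additive constant); weak form: ∫_0^1 u'v' dx = ∫_0^1 (5*cos(3*π*x)) v dx for all v ∈ V.

Multiply both sides by a test function v and integrate from 0 to 1:
  ∫_0^1 −u''(x) v(x) dx = ∫_0^1 f(x) v(x) dx.
Integrate the LHS by parts once:
  ∫_0^1 −u'' v dx = −[u'(x) v(x)]_0^1 + ∫_0^1 u'(x) v'(x) dx.
Thus ∫_0^1 u'(x) v'(x) dx = ∫_0^1 f(x) v(x) dx + [u'(x) v(x)]_0^1.
Choose V so that boundary terms are either known or forced to vanish.
u has homogeneous Neumann: u'(0) = u'(1) = 0. So [u' v]_0^1 = 0·v(1) − 0·v(0) = 0 for any v; take V = H^1(0, 1).
Weak formulation: find u (satisfying any essential BC) such that ∫_0^1 u'(x) v'(x) dx = ∫_0^1 f v dx for all v ∈ V (homogeneous Neumann, so boundary terms vanish).
Substituting f(x) = 5*cos(3*π*x), the right-hand side is ∫_0^1 (5*cos(3*π*x)) v dx.
Compatibility check (pure Neumann): taking v ≡ 1 ∈ V gives 0 = ∫_0^1 f dx + (0) − (0), i.e. ∫_0^1 f dx must equal u'(0) − u'(1) = 0. Indeed ∫_0^1 (5*cos(3*π*x)) dx = 0, so the data are compatible. The solution is then unique only up to an additive constant (fix it e.g. by requiring ∫_0^1 u dx = 0).


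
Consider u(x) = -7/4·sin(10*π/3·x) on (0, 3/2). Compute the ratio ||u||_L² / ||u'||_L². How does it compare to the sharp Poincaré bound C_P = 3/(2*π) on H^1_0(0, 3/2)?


||u||_L² / ||u'||_L² = 3/(10*π) < C_P = 3/(2*π).

u(x) = -7/4·sin(10*π/3·x), so u'(x) = -35*π*cos(10*π*x/3)/6.
Writing u(x) = A·sin(kπx/L) with A = -7/4 and k = 5, use ∫_0^L sin²(kπx/L) dx = L/2 and ∫_0^L cos²(kπx/L) dx = L/2.
u² = 49/16·sin²(10*π/3·x) and (u')² = 1225*π^2/36·cos²(10*π/3·x), and each of sin², cos² integrates to L/2 = 3/4 over (0, 3/2).
∫_0^3/2 u² dx = 147/64, so ||u||_L² = 7*sqrt(3)/8.
∫_0^3/2 (u')² dx = 1225*π^2/48, so ||u'||_L² = 35*sqrt(3)*π/12.
Ratio ||u||_L² / ||u'||_L² = 3/(10*π).
Sharp Poincaré constant on H^1_0(0, 3/2) is C_P = L/π = 3/(2*π), achieved by sin(2*π/3·x).
This is the k = 5 harmonic; the ratio L/(kπ) is strictly less than C_P = L/π, consistent with the sharp inequality ||u||_L² ≤ C_P ||u'||_L².


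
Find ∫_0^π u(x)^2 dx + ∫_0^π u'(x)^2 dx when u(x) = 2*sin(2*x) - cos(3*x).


||u||_{H^1(0,π)}^2 = 32 + 15*π

u'(x) = 3*sin(3*x) + 4*cos(2*x).
Expand u² and (u')² and integrate term by term on (0, π), using: for integers n ≥ 1, ∫_0^π sin²(nx) dx = ∫_0^π cos²(nx) dx = π/2; for n ≠ n', ∫_0^π sin(nx)sin(n'x) dx = ∫_0^π cos(nx)cos(n'x) dx = 0; and by product-to-sum, ∫_0^π sin(nx)cos(n'x) dx = ½∫_0^π [sin((n+n')x) + sin((n−n')x)] dx, which is 0 when n+n' is even and 2n/(n²−n'²) when n+n' is odd (it need not vanish on (0, π)).
  u² squared terms: (-1)²·∫cos(3x)² dx = 1·π/2 = π/2;  (2)²·∫sin(2x)² dx = 4·π/2 = 2*π.
  u² cross terms: 2·(-1)·(2)·∫cos(3x)·sin(2x) dx = -4·(-4/5) = 16/5.
  So ∫_0^π u² dx = π/2 + 2*π + 16/5 = 16/5 + 5*π/2.
  (u')² squared terms: (3)²·∫sin(3x)² dx = 9·π/2 = 9*π/2;  (4)²·∫cos(2x)² dx = 16·π/2 = 8*π.
  (u')² cross terms: 2·(3)·(4)·∫sin(3x)·cos(2x) dx = 24·(6/5) = 144/5.
  So ∫_0^π (u')² dx = 9*π/2 + 8*π + 144/5 = 144/5 + 25*π/2.
||u||_{H^1}^2 = (16/5 + 5*π/2) + (144/5 + 25*π/2) = 32 + 15*π.


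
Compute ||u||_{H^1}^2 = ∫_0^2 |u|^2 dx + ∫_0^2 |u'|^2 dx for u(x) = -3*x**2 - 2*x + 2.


||u||_{H^1}^2 = 3424/15

The H^1 norm (squared) on an interval (0, L) is
  ||u||_{H^1}^2 = ∫_0^L u(x)^2 dx + ∫_0^L u'(x)^2 dx.
Compute u'(x) = -6*x - 2.
Then u(x)^2 = 9*x**4 + 12*x**3 - 8*x**2 - 8*x + 4 and u'(x)^2 = 36*x**2 + 24*x + 4.
Integrate each monomial from 0 to 2 using ∫_0^2 c·x^n dx = c·2^(n+1)/(n+1):
  ∫_0^2 u(x)^2 dx = ∫_0^2 (9*x^4 + 12*x^3 - 8*x^2 - 8*x + 4) dx. Term by term:
    ∫_0^2 9*x^4 dx = 288/5;  ∫_0^2 12*x^3 dx = 48;  ∫_0^2 -8*x^2 dx = -64/3;
    ∫_0^2 -8*x dx = -16;  ∫_0^2 4 dx = 8.
  Sum: 288/5 + 48 − 64/3 − 16 + 8 = 1144/15.
  ∫_0^2 u'(x)^2 dx = ∫_0^2 (36*x^2 + 24*x + 4) dx. Term by term:
    ∫_0^2 36*x^2 dx = 96;  ∫_0^2 24*x dx = 48;  ∫_0^2 4 dx = 8.
  Sum: 96 + 48 + 8 = 152.
Adding: ||u||_{H^1}^2 = 1144/15 + 152 = 3424/15.


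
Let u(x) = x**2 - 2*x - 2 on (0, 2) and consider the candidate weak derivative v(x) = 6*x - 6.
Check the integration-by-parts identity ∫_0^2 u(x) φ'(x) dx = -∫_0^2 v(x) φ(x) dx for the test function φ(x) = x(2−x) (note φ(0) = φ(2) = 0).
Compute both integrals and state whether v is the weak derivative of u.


LHS = 0, RHS = 0. No, v is not the weak derivative of u.

u(x) = x**2 - 2*x - 2, classical derivative u'(x) = 2*x - 2.
φ(x) = x(2−x), so φ'(x) = 2 - 2*x.
Note φ(0) = φ(2) = 0, so the boundary term u·φ vanishes.
LHS = ∫_0^2 u(x) φ'(x) dx = ∫_0^2 (-2*x^3 + 6*x^2 - 4) dx. Term by term:
  ∫_0^2 -2*x^3 dx = -8;  ∫_0^2 6*x^2 dx = 16;  ∫_0^2 -4 dx = -8.
Sum: -8 + 16 − 8 = 0.
So LHS = 0.
∫_0^2 v(x) φ(x) dx = ∫_0^2 (-6*x^3 + 18*x^2 - 12*x) dx. Term by term:
  ∫_0^2 -6*x^3 dx = -24;  ∫_0^2 18*x^2 dx = 48;  ∫_0^2 -12*x dx = -24.
Sum: -24 + 48 − 24 = 0.
So RHS = -∫_0^2 v(x) φ(x) dx = 0.
LHS = RHS, so the identity holds for this particular φ. But this is necessary, not sufficient: a weak derivative must satisfy the identity for EVERY test function in C_c^∞(0, 2).
Here u is smooth, so its weak derivative equals its classical derivative u'(x) = 2*x - 2. Since v(x) = 6*x - 6 ≠ u'(x), v is NOT the weak derivative of u — the agreement for this single φ is a coincidence (the difference v − u' happens to be L²-orthogonal to this φ).


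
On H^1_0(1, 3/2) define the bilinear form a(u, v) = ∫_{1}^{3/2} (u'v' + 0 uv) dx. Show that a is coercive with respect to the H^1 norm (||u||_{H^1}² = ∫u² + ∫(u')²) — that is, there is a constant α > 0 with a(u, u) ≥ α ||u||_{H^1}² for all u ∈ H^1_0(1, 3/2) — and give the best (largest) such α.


α = 4*π^2/(1 + 4*π^2)

Coercivity of a(·,·) on H^1_0(1, 3/2) means a(u, u) ≥ α ||u||_{H^1}² for every u ∈ H^1_0.
The interval has length L = 1/2, and Poincaré/coercivity depend only on L. Here a(u, u) = ∫(u')² + (0)·∫u².
Here c = 0, so a(u,u) = ∫(u')² alone. The condition a(u,u) ≥ α||u||_{H^1}² reads (1−α)∫(u')² ≥ (α−c)∫u². Any admissible α is ≤ 1 (rapidly oscillating u have ∫u²/∫(u')² → 0), and α = 1 would force 0 ≥ (1−c)∫u², impossible since c < 1; so 1−α > 0. By the sharp Poincaré inequality on H^1_0 of an interval of length L, ∫(u')² ≥ (π/L)²∫u² with equality for the first sine mode sin(π(x−x₀)/L) (x₀ the left endpoint), so the inequality holds for all u iff (1−α)(π/L)² ≥ α − c, i.e. α ≤ ((π/L)² + c)/((π/L)² + 1) = (1 + c(L/π)²)/(1 + (L/π)²). (Direct route, valid since c ≤ 0: Poincaré gives c∫u² ≥ c(L/π)²∫(u')², so a(u,u) ≥ (1 + c(L/π)²)∫(u')², while ||u||_{H^1}² ≤ (1 + (L/π)²)∫(u')²; dividing yields the same α.) With (π/L)² = 4*π^2 and c = 0, the largest admissible constant is α = ((π/L)² + c)/((π/L)² + 1).
Simplifying, α = 4*π^2/(1 + 4*π^2).
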